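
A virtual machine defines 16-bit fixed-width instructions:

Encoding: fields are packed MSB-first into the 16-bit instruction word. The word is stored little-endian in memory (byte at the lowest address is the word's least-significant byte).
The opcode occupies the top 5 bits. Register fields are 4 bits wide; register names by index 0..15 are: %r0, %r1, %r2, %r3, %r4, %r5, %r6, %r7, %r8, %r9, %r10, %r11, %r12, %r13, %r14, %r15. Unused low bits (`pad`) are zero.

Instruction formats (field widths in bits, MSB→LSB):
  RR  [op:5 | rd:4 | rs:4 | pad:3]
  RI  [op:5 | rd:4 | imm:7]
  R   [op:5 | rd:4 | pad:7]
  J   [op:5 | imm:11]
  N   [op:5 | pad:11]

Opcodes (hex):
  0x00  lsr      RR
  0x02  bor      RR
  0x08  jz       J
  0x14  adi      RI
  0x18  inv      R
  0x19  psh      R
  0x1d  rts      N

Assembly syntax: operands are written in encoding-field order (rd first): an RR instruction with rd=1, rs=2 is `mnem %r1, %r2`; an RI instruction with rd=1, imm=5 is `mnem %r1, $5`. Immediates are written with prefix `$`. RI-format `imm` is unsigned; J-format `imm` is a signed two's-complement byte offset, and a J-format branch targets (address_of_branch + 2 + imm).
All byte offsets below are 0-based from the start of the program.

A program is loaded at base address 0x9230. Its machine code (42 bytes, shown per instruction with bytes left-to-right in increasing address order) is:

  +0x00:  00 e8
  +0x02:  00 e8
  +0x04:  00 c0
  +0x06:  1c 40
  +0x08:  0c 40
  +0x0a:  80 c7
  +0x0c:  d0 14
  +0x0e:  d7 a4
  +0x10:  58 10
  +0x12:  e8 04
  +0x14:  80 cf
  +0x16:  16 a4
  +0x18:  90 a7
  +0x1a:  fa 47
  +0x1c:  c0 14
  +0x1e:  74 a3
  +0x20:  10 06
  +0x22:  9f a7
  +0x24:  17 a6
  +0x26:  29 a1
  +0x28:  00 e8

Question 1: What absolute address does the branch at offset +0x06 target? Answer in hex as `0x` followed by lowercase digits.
[06] 1c 40 → 0x401c
  top 5b → 0x8 → jz [J]
  [10:0] imm=28 = $28
  target = base 0x9230 + off 0x06 + 2 + imm 28 = 0x9254

0x9254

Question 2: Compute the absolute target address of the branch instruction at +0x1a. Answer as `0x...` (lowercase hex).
0x9246

[1a] fa 47 → 0x47fa
  opcode bits[15:11]=0x8: jz/J
  imm@[10:0]=0x7fa (s11→-6) ⇒ $-6
  target = base 0x9230 + off 0x1a + 2 + imm -6 = 0x9246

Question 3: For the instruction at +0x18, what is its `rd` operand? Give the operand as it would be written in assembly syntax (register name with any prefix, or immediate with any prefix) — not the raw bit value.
[18] 90 a7 → 0xa790
  opcode bits[15:11]=0x14: adi/RI
  [10:7] rd=15 = %r15
  [6:0] imm=16 = $16

%r15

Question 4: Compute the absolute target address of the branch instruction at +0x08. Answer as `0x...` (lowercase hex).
off 0x08: read 0c 40 as little → 0x400c
  top 5b → 0x8 → jz [J]
  [10:0] imm=12 = $12
  target = base 0x9230 + off 0x08 + 2 + imm 12 = 0x9246

0x9246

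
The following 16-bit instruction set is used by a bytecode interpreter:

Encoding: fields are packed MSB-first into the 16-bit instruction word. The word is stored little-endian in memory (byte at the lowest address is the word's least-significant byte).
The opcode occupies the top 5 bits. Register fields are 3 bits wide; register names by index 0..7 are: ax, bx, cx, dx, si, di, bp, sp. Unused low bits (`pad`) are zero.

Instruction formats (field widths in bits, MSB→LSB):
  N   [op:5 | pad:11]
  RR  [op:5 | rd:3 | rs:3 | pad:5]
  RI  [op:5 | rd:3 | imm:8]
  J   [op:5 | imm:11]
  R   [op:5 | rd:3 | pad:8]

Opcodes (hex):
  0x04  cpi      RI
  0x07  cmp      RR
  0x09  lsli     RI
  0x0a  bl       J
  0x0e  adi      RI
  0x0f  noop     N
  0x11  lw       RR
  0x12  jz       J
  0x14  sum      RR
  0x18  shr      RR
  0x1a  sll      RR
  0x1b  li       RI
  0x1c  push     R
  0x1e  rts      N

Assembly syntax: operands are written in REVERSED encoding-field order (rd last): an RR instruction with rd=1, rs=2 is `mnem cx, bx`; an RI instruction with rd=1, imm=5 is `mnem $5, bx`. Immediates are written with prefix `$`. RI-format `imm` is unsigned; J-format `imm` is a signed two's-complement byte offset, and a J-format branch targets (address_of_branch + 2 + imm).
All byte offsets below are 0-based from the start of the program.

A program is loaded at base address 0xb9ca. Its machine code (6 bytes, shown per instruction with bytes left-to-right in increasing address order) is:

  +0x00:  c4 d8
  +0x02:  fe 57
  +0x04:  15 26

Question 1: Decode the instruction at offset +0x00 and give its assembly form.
@+00  little-endian(c4 d8) = 0xd8c4
  op=0xd8c4>>11=0x1b ⇒ li (RI)
  [10:8] rd=0 = ax
  [7:0] imm=196 = $196

li $196, ax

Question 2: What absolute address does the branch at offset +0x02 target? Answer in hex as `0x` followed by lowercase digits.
@+02  little-endian(fe 57) = 0x57fe
  top 5b → 0xa → bl [J]
  [10:0] imm=2046 (s11→-2) = $-2
  target = base 0xb9ca + off 0x02 + 2 + imm -2 = 0xb9cc

0xb9cc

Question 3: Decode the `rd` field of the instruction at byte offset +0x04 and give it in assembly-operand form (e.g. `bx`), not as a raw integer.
off 0x04: read 15 26 as little → 0x2615
  op=0x2615>>11=0x4 ⇒ cpi (RI)
  rd@[10:8]=0x6 ⇒ bp
  imm@[7:0]=0x15 ⇒ $21

bp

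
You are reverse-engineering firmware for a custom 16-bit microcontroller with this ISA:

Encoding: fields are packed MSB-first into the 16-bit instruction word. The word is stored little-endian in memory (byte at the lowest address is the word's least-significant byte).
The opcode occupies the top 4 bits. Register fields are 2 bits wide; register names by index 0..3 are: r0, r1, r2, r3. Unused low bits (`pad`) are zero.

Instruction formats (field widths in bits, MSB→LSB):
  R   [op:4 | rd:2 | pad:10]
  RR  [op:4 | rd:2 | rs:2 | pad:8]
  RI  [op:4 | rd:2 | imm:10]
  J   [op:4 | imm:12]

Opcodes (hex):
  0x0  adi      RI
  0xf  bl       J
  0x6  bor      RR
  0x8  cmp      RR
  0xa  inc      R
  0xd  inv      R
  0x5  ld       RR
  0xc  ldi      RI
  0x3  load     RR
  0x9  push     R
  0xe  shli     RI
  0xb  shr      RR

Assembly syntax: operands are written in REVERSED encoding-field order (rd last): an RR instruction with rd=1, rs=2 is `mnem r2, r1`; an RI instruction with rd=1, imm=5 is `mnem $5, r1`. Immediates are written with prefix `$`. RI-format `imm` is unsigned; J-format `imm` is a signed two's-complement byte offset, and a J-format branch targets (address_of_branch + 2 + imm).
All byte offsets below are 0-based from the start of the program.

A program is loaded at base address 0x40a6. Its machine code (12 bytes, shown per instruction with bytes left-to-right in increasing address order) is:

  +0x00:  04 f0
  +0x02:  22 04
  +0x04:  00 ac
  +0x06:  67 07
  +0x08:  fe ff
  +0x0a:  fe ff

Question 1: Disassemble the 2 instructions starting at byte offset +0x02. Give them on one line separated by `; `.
adi $34, r1; inc r3

+0x02: 22 04 ⇒ word 0x0422 (little)
  op=0x0422>>12=0x0 ⇒ adi (RI)
  [11:10] rd=1 = r1
  [9:0] imm=34 = $34
+0x04: 00 ac ⇒ word 0xac00 (little)
  op=0xac00>>12=0xa ⇒ inc (R)
  [11:10] rd=3 = r3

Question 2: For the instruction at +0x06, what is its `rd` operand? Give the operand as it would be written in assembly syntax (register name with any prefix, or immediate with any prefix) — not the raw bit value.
off 0x06: read 67 07 as little → 0x0767
  op=0x0767>>12=0x0 ⇒ adi (RI)
  [11:10] rd=1 = r1
  [9:0] imm=871 = $871

r1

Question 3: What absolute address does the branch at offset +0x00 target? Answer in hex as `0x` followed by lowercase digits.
0x40ac

+0x00: 04 f0 ⇒ word 0xf004 (little)
  opcode bits[15:12]=0xf: bl/J
  imm@[11:0]=0x4 ⇒ $4
  target = base 0x40a6 + off 0x00 + 2 + imm 4 = 0x40ac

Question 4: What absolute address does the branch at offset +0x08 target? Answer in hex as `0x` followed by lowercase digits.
+0x08: fe ff ⇒ word 0xfffe (little)
  top 4b → 0xf → bl [J]
  [11:0] imm=4094 (s12→-2) = $-2
  target = base 0x40a6 + off 0x08 + 2 + imm -2 = 0x40ae

0x40ae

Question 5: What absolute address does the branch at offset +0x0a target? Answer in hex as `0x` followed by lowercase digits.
off 0x0a: read fe ff as little → 0xfffe
  opcode bits[15:12]=0xf: bl/J
  imm: (w>>0)&0xfff=0xffe (s12→-2) → $-2
  target = base 0x40a6 + off 0x0a + 2 + imm -2 = 0x40b0

0x40b0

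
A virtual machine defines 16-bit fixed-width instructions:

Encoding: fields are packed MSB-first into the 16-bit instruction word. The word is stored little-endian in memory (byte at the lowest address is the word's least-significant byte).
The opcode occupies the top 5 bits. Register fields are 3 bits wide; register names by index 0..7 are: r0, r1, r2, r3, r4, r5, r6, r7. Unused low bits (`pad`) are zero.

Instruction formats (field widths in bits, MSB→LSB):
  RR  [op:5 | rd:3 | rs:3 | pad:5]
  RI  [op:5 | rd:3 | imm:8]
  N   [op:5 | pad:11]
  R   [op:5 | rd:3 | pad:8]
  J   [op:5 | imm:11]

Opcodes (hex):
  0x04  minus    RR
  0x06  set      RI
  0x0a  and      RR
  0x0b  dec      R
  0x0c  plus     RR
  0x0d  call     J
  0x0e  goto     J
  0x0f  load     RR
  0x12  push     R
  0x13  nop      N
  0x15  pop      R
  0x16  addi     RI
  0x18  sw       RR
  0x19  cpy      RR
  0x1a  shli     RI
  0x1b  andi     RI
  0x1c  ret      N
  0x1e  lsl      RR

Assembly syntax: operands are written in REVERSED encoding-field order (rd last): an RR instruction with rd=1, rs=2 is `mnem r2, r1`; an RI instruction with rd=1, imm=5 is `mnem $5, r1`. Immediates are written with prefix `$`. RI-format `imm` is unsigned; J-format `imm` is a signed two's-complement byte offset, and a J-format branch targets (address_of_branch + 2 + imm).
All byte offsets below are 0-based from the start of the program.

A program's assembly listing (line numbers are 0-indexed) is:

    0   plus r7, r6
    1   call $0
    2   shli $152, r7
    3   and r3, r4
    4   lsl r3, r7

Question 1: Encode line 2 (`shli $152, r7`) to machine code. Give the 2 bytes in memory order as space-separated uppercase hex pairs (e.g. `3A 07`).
98 D7

line 2 (shli): pack op=0x1a:5|rd=7:3|imm=152:8 = 0xd798; little→ 98 d7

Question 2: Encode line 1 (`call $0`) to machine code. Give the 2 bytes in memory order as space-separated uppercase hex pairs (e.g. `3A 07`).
00 68

1. call fields op=0xd:5|imm=0:11 → word 6800h → 00 68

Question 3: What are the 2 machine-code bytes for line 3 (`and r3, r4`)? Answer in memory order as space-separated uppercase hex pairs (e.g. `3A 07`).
60 54

line 3 (and): pack op=0xa:5|rd=4:3|rs=3:3|pad=0:5 = 0x5460; little→ 60 54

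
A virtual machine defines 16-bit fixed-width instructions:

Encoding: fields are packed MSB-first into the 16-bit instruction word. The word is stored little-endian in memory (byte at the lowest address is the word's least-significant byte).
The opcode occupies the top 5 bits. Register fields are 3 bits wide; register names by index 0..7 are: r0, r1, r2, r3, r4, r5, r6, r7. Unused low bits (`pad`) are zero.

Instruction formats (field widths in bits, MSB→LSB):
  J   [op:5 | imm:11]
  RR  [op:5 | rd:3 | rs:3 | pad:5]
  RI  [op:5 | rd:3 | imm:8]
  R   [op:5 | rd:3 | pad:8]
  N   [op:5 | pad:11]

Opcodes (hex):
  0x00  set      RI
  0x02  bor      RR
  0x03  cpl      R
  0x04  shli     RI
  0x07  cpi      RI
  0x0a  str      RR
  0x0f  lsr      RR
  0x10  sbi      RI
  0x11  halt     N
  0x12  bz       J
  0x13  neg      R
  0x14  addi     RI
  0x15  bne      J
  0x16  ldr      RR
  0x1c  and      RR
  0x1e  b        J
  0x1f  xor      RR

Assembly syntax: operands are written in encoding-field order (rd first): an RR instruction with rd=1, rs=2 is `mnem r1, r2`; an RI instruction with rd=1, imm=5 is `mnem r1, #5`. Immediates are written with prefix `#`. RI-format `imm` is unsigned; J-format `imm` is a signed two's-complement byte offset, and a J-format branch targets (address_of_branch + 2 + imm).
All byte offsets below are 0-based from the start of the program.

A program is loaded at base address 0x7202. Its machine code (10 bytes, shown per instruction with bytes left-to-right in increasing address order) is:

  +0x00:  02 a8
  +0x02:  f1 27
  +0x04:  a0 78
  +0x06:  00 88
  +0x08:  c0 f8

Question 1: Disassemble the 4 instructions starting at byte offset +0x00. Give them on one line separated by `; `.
bne #2; shli r7, #241; lsr r0, r5; halt

@+00  little-endian(02 a8) = 0xa802
  op=0xa802>>11=0x15 ⇒ bne (J)
  imm@[10:0]=0x2 ⇒ #2
@+02  little-endian(f1 27) = 0x27f1
  op=0x27f1>>11=0x4 ⇒ shli (RI)
  rd@[10:8]=0x7 ⇒ r7
  imm@[7:0]=0xf1 ⇒ #241
@+04  little-endian(a0 78) = 0x78a0
  op=0x78a0>>11=0xf ⇒ lsr (RR)
  rd@[10:8]=0x0 ⇒ r0
  rs@[7:5]=0x5 ⇒ r5
@+06  little-endian(00 88) = 0x8800
  op=0x8800>>11=0x11 ⇒ halt (N)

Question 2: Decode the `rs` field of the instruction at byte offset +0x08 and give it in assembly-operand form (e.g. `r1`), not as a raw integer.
off 0x08: read c0 f8 as little → 0xf8c0
  op=0xf8c0>>11=0x1f ⇒ xor (RR)
  rd@[10:8]=0x0 ⇒ r0
  rs@[7:5]=0x6 ⇒ r6

r6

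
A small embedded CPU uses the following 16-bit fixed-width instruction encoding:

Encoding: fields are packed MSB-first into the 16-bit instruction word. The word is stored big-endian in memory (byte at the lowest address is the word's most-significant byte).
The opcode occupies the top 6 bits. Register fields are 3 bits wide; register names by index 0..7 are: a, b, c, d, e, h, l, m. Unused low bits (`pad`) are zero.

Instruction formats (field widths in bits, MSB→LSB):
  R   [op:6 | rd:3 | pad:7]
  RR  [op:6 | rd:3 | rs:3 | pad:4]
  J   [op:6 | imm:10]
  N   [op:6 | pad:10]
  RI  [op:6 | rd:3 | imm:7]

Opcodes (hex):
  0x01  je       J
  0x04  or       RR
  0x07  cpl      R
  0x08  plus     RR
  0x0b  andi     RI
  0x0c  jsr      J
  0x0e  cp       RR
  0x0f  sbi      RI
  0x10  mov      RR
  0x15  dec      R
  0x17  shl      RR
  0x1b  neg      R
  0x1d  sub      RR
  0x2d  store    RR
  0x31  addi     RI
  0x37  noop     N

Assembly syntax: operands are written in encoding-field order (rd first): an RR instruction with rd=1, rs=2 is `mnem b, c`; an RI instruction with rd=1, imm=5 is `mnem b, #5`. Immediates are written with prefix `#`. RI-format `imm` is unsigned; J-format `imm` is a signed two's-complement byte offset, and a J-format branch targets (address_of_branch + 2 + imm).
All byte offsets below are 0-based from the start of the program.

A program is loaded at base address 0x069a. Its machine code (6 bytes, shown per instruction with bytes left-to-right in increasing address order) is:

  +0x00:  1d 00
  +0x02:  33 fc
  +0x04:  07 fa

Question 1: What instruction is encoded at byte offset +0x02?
+0x02: 33 fc ⇒ word 0x33fc (big)
  top 6b → 0xc → jsr [J]
  imm@[9:0]=0x3fc (s10→-4) ⇒ #-4

jsr #-4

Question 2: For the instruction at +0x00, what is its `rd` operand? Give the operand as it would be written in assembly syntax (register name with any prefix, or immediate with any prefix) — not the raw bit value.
c

off 0x00: read 1d 00 as big → 0x1d00
  top 6b → 0x7 → cpl [R]
  [9:7] rd=2 = c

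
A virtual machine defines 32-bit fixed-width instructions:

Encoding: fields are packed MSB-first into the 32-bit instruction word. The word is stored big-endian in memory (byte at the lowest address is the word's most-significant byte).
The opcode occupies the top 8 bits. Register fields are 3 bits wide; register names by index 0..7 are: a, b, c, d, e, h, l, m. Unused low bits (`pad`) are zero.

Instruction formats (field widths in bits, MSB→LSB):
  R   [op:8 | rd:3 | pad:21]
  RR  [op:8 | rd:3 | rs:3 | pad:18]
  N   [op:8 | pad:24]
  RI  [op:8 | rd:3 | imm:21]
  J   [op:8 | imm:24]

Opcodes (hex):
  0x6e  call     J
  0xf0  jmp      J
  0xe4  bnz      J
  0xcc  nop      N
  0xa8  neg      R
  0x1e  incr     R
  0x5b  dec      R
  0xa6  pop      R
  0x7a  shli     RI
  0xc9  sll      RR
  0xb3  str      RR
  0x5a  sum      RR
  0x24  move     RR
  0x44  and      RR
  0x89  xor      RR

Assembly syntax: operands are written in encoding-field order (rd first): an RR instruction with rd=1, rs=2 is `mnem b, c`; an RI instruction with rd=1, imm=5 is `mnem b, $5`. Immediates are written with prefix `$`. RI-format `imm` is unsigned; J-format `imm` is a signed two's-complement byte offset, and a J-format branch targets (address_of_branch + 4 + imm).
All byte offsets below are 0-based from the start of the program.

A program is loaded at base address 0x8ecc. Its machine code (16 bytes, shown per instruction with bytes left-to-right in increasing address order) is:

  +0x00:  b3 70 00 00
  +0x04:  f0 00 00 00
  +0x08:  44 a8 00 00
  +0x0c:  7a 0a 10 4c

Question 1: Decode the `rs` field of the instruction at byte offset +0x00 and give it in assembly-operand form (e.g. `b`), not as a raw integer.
+0x00: b3 70 00 00 ⇒ word 0xb3700000 (big)
  op=0xb3700000>>24=0xb3 ⇒ str (RR)
  rd: (w>>21)&0x7=0x3 → d
  rs: (w>>18)&0x7=0x4 → e

e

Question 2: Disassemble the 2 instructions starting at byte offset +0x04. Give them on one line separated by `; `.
@+04  big-endian(f0 00 00 00) = 0xf0000000
  opcode bits[31:24]=0xf0: jmp/J
  imm@[23:0]=0x0 ⇒ $0
@+08  big-endian(44 a8 00 00) = 0x44a80000
  opcode bits[31:24]=0x44: and/RR
  rd@[23:21]=0x5 ⇒ h
  rs@[20:18]=0x2 ⇒ c

jmp $0; and h, c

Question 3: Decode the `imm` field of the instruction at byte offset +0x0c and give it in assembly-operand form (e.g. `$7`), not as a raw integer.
$659532

+0x0c: 7a 0a 10 4c ⇒ word 0x7a0a104c (big)
  opcode bits[31:24]=0x7a: shli/RI
  rd@[23:21]=0x0 ⇒ a
  imm@[20:0]=0xa104c ⇒ $659532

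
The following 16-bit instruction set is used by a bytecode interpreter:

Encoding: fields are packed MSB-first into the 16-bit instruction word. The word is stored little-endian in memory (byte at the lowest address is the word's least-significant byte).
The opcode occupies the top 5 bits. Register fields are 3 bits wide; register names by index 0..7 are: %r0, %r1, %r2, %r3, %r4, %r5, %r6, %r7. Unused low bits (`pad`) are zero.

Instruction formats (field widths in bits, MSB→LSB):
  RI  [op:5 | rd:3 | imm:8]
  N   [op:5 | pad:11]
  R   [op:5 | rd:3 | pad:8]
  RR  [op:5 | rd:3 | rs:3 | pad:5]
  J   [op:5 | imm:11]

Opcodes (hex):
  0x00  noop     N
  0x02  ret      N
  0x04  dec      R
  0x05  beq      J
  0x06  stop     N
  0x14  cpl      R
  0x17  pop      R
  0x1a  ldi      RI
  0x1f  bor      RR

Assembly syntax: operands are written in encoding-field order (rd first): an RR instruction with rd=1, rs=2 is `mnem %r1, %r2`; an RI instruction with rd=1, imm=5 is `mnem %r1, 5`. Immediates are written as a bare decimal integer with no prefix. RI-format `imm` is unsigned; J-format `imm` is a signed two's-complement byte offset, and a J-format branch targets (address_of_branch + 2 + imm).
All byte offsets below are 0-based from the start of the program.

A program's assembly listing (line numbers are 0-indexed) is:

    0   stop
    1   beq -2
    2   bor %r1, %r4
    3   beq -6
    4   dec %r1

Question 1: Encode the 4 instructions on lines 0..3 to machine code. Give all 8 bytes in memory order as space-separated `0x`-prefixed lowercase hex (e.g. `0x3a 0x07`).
0. stop fields op=0x6:5|pad=0:11 → word 3000h → 00 30
1. beq fields op=0x5:5|imm=-2:11 → word 2ffeh → fe 2f
2. bor fields op=0x1f:5|rd=1:3|rs=4:3|pad=0:5 → word f980h → 80 f9
3. beq fields op=0x5:5|imm=-6:11 → word 2ffah → fa 2f

0x00 0x30 0xfe 0x2f 0x80 0xf9 0xfa 0x2f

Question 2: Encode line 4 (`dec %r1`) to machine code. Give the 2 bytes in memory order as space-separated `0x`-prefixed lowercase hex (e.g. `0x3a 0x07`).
0x00 0x21

line 4 (dec): pack op=0x4:5|rd=1:3|pad=0:8 = 0x2100; little→ 00 21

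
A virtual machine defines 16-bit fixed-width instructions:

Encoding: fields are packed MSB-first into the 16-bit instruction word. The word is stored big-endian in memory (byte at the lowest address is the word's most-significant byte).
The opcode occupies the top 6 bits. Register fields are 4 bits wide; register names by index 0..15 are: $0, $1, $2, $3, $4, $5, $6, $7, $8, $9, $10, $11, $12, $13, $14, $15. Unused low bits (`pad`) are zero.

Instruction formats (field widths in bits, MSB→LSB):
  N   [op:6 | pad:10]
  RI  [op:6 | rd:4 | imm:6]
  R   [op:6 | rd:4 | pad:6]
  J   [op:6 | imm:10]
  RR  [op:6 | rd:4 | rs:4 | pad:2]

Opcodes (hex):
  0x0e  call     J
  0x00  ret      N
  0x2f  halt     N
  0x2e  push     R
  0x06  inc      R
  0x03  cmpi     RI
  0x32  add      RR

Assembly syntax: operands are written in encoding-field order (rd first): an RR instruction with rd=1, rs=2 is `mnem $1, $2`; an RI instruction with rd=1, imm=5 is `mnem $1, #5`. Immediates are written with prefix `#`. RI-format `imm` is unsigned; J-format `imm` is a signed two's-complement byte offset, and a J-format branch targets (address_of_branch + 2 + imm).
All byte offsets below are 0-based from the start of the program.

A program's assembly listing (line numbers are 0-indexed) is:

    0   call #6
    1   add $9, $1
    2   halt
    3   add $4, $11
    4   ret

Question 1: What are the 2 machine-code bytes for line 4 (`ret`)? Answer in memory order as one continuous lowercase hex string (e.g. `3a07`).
line 4 (ret): pack op=0x0:6|pad=0:10 = 0x0000; big→ 00 00

0000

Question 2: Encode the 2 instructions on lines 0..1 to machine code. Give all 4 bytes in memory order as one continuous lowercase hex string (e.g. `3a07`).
3806ca44

L0: call op=0xe:6|imm=6:10 ⇒ 0x3806 ⇒ big 38 06
L1: add op=0x32:6|rd=9:4|rs=1:4|pad=0:2 ⇒ 0xca44 ⇒ big ca 44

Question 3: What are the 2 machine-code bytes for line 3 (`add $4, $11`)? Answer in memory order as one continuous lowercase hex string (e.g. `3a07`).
c92c

3. add fields op=0x32:6|rd=4:4|rs=11:4|pad=0:2 → word c92ch → c9 2c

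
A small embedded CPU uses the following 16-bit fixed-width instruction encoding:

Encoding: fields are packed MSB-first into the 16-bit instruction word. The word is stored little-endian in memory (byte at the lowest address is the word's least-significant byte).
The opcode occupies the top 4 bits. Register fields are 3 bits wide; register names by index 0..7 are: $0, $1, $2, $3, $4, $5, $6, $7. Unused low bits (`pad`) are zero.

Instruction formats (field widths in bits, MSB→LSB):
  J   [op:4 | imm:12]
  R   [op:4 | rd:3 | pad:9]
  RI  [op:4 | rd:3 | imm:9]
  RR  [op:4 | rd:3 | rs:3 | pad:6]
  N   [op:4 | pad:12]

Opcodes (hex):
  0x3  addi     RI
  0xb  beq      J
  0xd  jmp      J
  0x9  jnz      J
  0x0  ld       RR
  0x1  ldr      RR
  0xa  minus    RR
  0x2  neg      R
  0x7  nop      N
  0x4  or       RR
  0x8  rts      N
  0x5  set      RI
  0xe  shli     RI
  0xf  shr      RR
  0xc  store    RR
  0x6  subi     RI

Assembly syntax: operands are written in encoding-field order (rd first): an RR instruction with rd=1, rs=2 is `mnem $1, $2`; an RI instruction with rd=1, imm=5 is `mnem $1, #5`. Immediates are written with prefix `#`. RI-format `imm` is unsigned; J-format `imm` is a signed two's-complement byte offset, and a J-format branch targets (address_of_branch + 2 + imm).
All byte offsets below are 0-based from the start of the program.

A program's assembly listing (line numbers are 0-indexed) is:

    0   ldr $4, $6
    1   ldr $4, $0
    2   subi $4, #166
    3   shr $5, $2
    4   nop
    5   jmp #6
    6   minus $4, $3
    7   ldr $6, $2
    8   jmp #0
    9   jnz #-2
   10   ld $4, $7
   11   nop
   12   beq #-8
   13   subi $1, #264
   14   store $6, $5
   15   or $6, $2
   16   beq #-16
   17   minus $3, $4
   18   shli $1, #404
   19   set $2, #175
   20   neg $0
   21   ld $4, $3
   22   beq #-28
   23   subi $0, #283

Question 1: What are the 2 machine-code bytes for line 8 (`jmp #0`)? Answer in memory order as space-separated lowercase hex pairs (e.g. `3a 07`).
00 d0

8. jmp fields op=0xd:4|imm=0:12 → word d000h → 00 d0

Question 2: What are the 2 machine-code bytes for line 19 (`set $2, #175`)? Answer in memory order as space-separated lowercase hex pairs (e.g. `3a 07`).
line 19 (set): pack op=0x5:4|rd=2:3|imm=175:9 = 0x54af; little→ af 54

af 54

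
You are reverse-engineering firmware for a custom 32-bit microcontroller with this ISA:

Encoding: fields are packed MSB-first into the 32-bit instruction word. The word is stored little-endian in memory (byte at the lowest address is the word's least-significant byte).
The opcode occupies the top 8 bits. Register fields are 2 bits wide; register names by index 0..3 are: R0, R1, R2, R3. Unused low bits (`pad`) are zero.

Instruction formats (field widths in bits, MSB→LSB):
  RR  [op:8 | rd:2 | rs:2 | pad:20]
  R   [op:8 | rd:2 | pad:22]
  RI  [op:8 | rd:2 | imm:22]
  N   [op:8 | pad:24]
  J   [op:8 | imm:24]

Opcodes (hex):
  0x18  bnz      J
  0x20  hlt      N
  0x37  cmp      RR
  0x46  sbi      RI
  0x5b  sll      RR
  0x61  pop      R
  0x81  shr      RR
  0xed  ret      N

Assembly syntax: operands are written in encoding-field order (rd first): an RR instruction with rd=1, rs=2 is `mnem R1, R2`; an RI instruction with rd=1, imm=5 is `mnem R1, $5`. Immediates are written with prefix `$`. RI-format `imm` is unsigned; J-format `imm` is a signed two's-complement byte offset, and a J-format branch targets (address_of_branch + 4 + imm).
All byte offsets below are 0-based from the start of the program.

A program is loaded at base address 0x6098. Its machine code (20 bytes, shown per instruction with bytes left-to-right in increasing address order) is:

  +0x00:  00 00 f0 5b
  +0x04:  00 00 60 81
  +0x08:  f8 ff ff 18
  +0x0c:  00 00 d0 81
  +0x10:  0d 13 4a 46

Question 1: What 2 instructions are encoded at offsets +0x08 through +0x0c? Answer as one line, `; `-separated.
bnz $-8; shr R3, R1

+0x08: f8 ff ff 18 ⇒ word 0x18fffff8 (little)
  opcode bits[31:24]=0x18: bnz/J
  [23:0] imm=16777208 (s24→-8) = $-8
+0x0c: 00 00 d0 81 ⇒ word 0x81d00000 (little)
  opcode bits[31:24]=0x81: shr/RR
  [23:22] rd=3 = R3
  [21:20] rs=1 = R1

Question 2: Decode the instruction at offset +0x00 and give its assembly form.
off 0x00: read 00 00 f0 5b as little → 0x5bf00000
  opcode bits[31:24]=0x5b: sll/RR
  rd: (w>>22)&0x3=0x3 → R3
  rs: (w>>20)&0x3=0x3 → R3

sll R3, R3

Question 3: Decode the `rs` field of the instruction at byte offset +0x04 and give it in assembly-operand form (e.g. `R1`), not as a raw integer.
R2

off 0x04: read 00 00 60 81 as little → 0x81600000
  top 8b → 0x81 → shr [RR]
  [23:22] rd=1 = R1
  [21:20] rs=2 = R2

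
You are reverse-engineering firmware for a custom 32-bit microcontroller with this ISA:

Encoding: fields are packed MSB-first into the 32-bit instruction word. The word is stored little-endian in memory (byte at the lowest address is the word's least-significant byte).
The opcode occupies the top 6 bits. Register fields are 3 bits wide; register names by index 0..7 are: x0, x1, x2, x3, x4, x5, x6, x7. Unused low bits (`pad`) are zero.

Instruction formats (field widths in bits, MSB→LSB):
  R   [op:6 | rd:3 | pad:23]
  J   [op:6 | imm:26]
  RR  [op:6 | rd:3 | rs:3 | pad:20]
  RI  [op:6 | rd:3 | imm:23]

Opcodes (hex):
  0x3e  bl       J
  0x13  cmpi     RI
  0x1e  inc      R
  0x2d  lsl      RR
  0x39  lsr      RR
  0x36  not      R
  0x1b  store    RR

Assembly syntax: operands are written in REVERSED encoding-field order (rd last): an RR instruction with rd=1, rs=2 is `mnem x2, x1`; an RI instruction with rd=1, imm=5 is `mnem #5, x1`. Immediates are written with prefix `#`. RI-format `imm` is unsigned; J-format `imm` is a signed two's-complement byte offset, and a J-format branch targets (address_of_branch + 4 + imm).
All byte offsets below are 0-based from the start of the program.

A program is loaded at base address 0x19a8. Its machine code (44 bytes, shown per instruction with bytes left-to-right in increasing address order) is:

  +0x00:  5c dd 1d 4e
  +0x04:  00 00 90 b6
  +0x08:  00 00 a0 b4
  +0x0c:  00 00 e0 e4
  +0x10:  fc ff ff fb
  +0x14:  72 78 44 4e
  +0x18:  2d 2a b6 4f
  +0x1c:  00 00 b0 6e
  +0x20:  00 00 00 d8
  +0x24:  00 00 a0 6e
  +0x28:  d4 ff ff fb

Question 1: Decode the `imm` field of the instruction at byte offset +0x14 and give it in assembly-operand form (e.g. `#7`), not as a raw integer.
#4487282

+0x14: 72 78 44 4e ⇒ word 0x4e447872 (little)
  top 6b → 0x13 → cmpi [RI]
  [25:23] rd=4 = x4
  [22:0] imm=4487282 = #4487282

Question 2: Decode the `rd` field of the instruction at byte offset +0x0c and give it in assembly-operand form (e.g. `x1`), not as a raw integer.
x1

[0c] 00 00 e0 e4 → 0xe4e00000
  top 6b → 0x39 → lsr [RR]
  rd: (w>>23)&0x7=0x1 → x1
  rs: (w>>20)&0x7=0x6 → x6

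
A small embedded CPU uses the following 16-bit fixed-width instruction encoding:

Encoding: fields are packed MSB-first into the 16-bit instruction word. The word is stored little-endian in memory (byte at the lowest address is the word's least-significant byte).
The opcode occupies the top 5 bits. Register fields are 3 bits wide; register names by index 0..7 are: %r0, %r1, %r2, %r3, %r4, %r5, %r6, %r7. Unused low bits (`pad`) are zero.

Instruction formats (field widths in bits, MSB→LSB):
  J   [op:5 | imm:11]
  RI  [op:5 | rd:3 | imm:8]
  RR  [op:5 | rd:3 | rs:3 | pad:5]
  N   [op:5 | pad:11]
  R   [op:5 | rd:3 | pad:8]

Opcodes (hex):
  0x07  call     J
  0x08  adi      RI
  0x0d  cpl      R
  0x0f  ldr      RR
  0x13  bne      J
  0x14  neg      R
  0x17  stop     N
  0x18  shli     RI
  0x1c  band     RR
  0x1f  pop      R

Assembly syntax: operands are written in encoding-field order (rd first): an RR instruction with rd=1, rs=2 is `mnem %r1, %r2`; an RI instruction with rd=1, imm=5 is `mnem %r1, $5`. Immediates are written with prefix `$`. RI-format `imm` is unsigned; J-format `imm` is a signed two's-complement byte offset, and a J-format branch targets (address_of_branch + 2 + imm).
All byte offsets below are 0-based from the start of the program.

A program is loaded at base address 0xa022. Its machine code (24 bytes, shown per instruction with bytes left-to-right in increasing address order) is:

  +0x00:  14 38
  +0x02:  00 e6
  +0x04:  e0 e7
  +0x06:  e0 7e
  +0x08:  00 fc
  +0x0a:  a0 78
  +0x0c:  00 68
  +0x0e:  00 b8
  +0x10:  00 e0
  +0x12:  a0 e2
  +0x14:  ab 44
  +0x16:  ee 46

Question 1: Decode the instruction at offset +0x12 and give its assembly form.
@+12  little-endian(a0 e2) = 0xe2a0
  op=0xe2a0>>11=0x1c ⇒ band (RR)
  rd: (w>>8)&0x7=0x2 → %r2
  rs: (w>>5)&0x7=0x5 → %r5

band %r2, %r5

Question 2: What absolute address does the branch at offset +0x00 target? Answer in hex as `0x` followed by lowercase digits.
0xa038

@+00  little-endian(14 38) = 0x3814
  top 5b → 0x7 → call [J]
  imm: (w>>0)&0x7ff=0x14 → $20
  target = base 0xa022 + off 0x00 + 2 + imm 20 = 0xa038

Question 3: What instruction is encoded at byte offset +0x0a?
off 0x0a: read a0 78 as little → 0x78a0
  opcode bits[15:11]=0xf: ldr/RR
  rd: (w>>8)&0x7=0x0 → %r0
  rs: (w>>5)&0x7=0x5 → %r5

ldr %r0, %r5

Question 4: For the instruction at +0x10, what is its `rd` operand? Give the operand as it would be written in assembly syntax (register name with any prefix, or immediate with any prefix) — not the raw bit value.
%r0

@+10  little-endian(00 e0) = 0xe000
  op=0xe000>>11=0x1c ⇒ band (RR)
  rd: (w>>8)&0x7=0x0 → %r0
  rs: (w>>5)&0x7=0x0 → %r0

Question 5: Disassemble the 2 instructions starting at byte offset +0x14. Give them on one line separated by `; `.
[14] ab 44 → 0x44ab
  top 5b → 0x8 → adi [RI]
  rd@[10:8]=0x4 ⇒ %r4
  imm@[7:0]=0xab ⇒ $171
[16] ee 46 → 0x46ee
  top 5b → 0x8 → adi [RI]
  rd@[10:8]=0x6 ⇒ %r6
  imm@[7:0]=0xee ⇒ $238

adi %r4, $171; adi %r6, $238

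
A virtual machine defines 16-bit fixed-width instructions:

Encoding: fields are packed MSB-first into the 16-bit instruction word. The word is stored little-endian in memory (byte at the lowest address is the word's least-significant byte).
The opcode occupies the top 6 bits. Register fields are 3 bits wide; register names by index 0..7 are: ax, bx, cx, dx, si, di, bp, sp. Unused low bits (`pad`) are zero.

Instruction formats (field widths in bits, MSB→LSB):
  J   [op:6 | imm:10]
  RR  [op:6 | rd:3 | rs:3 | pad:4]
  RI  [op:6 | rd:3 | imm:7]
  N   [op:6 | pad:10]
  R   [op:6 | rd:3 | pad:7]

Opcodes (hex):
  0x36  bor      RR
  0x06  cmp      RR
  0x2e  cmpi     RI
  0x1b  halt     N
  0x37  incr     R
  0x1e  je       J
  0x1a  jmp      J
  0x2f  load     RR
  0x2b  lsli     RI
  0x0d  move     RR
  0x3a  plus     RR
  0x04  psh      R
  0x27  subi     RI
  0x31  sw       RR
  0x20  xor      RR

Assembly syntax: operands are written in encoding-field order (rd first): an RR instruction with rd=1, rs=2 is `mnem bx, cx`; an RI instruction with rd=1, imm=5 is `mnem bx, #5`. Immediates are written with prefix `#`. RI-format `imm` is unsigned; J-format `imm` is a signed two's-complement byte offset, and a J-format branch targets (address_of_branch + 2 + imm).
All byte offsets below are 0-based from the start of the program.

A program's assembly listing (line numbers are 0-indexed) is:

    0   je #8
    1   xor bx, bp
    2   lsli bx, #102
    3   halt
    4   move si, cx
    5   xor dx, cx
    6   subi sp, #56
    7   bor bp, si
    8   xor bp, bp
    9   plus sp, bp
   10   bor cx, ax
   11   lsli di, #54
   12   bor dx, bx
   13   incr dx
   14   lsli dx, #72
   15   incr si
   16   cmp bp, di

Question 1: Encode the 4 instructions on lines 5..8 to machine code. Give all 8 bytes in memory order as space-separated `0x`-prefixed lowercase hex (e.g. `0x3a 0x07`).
0xa0 0x81 0xb8 0x9f 0x40 0xdb 0x60 0x83

line 5 (xor): pack op=0x20:6|rd=3:3|rs=2:3|pad=0:4 = 0x81a0; little→ a0 81
line 6 (subi): pack op=0x27:6|rd=7:3|imm=56:7 = 0x9fb8; little→ b8 9f
line 7 (bor): pack op=0x36:6|rd=6:3|rs=4:3|pad=0:4 = 0xdb40; little→ 40 db
line 8 (xor): pack op=0x20:6|rd=6:3|rs=6:3|pad=0:4 = 0x8360; little→ 60 83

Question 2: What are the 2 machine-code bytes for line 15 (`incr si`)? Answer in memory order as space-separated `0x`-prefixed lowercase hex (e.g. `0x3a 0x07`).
0x00 0xde

line 15 (incr): pack op=0x37:6|rd=4:3|pad=0:7 = 0xde00; little→ 00 de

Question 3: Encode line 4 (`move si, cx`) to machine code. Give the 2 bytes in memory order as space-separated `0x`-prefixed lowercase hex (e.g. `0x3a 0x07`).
0x20 0x36

L4: move op=0xd:6|rd=4:3|rs=2:3|pad=0:4 ⇒ 0x3620 ⇒ little 20 36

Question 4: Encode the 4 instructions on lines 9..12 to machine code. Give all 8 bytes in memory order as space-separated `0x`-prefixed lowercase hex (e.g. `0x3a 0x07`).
0xe0 0xeb 0x00 0xd9 0xb6 0xae 0x90 0xd9

9. plus fields op=0x3a:6|rd=7:3|rs=6:3|pad=0:4 → word ebe0h → e0 eb
10. bor fields op=0x36:6|rd=2:3|rs=0:3|pad=0:4 → word d900h → 00 d9
11. lsli fields op=0x2b:6|rd=5:3|imm=54:7 → word aeb6h → b6 ae
12. bor fields op=0x36:6|rd=3:3|rs=1:3|pad=0:4 → word d990h → 90 d9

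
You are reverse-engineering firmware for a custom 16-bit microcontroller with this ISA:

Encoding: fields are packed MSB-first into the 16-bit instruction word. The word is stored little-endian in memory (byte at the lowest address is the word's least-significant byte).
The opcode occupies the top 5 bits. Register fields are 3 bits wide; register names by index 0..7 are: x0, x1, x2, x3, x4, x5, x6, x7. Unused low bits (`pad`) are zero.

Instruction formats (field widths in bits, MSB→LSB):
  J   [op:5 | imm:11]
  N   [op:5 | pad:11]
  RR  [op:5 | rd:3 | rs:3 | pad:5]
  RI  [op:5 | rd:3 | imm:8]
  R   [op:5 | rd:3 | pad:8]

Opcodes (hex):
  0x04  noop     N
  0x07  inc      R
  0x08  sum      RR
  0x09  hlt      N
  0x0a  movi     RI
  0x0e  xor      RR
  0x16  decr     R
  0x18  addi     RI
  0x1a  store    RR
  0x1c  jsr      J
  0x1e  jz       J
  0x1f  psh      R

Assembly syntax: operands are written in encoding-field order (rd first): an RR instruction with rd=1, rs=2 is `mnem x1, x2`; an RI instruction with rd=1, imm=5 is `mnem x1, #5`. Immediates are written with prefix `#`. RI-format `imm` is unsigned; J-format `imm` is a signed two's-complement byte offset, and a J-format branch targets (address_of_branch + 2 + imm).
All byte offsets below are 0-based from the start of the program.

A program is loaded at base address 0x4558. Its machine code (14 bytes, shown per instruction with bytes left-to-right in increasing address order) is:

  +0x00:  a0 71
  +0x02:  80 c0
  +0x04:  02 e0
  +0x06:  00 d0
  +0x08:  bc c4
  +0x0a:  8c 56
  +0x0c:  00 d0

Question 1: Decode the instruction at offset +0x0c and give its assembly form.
@+0c  little-endian(00 d0) = 0xd000
  opcode bits[15:11]=0x1a: store/RR
  [10:8] rd=0 = x0
  [7:5] rs=0 = x0

store x0, x0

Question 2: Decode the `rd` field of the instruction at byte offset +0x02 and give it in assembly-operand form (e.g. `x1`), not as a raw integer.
x0

off 0x02: read 80 c0 as little → 0xc080
  opcode bits[15:11]=0x18: addi/RI
  [10:8] rd=0 = x0
  [7:0] imm=128 = #128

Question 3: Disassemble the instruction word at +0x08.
off 0x08: read bc c4 as little → 0xc4bc
  top 5b → 0x18 → addi [RI]
  [10:8] rd=4 = x4
  [7:0] imm=188 = #188

addi x4, #188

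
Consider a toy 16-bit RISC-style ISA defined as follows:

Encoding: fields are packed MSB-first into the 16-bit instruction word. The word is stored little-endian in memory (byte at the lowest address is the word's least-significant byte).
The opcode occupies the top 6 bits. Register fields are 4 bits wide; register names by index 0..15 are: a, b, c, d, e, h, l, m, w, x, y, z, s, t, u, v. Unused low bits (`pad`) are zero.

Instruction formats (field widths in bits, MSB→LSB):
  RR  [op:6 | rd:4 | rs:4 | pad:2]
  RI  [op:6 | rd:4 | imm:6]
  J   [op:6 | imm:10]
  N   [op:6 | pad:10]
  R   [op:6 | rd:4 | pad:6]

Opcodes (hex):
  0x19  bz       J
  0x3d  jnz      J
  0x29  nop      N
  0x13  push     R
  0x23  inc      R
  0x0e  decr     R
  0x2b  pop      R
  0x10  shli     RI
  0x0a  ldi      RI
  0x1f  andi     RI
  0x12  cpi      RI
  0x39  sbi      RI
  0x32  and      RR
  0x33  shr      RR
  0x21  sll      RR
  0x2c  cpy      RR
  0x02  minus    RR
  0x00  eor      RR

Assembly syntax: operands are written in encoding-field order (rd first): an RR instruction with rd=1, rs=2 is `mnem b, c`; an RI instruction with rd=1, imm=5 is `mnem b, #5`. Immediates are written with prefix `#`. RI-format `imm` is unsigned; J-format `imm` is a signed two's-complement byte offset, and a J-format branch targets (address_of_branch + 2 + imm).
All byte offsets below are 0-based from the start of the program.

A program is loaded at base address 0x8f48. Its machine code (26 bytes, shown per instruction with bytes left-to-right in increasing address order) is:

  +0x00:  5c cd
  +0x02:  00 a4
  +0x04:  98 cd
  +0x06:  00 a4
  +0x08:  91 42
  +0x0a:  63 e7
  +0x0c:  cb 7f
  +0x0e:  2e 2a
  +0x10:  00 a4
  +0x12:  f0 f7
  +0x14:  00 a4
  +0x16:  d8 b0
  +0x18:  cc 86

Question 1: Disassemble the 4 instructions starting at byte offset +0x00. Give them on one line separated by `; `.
shr h, m; nop; shr l, l; nop

off 0x00: read 5c cd as little → 0xcd5c
  opcode bits[15:10]=0x33: shr/RR
  [9:6] rd=5 = h
  [5:2] rs=7 = m
off 0x02: read 00 a4 as little → 0xa400
  opcode bits[15:10]=0x29: nop/N
off 0x04: read 98 cd as little → 0xcd98
  opcode bits[15:10]=0x33: shr/RR
  [9:6] rd=6 = l
  [5:2] rs=6 = l
off 0x06: read 00 a4 as little → 0xa400
  opcode bits[15:10]=0x29: nop/N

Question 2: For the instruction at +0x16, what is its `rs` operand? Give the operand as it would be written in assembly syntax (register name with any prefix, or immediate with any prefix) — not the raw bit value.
l

+0x16: d8 b0 ⇒ word 0xb0d8 (little)
  op=0xb0d8>>10=0x2c ⇒ cpy (RR)
  rd@[9:6]=0x3 ⇒ d
  rs@[5:2]=0x6 ⇒ l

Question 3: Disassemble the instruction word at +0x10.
off 0x10: read 00 a4 as little → 0xa400
  opcode bits[15:10]=0x29: nop/N

nop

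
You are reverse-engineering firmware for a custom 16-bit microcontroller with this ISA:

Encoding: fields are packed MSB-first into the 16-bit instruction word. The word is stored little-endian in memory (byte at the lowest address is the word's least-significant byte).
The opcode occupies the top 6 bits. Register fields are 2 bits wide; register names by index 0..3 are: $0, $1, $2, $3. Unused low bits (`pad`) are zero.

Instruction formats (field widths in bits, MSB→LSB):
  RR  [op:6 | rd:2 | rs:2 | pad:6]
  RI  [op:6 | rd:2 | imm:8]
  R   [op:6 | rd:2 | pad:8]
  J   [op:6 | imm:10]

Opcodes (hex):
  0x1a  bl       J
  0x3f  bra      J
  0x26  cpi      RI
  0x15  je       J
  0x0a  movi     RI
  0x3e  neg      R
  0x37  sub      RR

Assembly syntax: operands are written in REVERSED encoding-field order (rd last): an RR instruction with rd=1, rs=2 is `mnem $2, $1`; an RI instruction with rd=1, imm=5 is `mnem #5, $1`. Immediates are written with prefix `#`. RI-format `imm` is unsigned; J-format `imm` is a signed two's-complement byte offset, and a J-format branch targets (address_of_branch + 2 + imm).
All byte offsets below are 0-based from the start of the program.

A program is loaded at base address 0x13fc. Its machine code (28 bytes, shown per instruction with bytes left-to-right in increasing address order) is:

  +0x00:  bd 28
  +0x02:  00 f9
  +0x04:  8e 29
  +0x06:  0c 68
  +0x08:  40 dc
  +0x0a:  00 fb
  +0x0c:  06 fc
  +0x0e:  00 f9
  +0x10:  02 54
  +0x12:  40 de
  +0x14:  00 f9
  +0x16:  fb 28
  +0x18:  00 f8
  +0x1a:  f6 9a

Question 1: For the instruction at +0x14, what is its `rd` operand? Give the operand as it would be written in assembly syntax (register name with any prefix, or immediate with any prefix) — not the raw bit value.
off 0x14: read 00 f9 as little → 0xf900
  top 6b → 0x3e → neg [R]
  rd@[9:8]=0x1 ⇒ $1

$1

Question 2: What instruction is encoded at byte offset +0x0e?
@+0e  little-endian(00 f9) = 0xf900
  top 6b → 0x3e → neg [R]
  rd: (w>>8)&0x3=0x1 → $1

neg $1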